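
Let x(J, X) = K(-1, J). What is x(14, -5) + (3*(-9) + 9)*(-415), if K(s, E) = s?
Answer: 7469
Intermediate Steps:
x(J, X) = -1
x(14, -5) + (3*(-9) + 9)*(-415) = -1 + (3*(-9) + 9)*(-415) = -1 + (-27 + 9)*(-415) = -1 - 18*(-415) = -1 + 7470 = 7469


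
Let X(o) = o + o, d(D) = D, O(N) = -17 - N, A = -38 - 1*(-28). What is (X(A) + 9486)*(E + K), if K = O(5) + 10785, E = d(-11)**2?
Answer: 103027944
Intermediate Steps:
A = -10 (A = -38 + 28 = -10)
X(o) = 2*o
E = 121 (E = (-11)**2 = 121)
K = 10763 (K = (-17 - 1*5) + 10785 = (-17 - 5) + 10785 = -22 + 10785 = 10763)
(X(A) + 9486)*(E + K) = (2*(-10) + 9486)*(121 + 10763) = (-20 + 9486)*10884 = 9466*10884 = 103027944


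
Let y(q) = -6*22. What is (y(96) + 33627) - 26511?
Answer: 6984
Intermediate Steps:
y(q) = -132
(y(96) + 33627) - 26511 = (-132 + 33627) - 26511 = 33495 - 26511 = 6984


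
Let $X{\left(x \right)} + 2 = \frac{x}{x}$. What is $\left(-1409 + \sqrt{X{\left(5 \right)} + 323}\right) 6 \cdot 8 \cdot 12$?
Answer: $-811584 + 576 \sqrt{322} \approx -8.0125 \cdot 10^{5}$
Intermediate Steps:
$X{\left(x \right)} = -1$ ($X{\left(x \right)} = -2 + \frac{x}{x} = -2 + 1 = -1$)
$\left(-1409 + \sqrt{X{\left(5 \right)} + 323}\right) 6 \cdot 8 \cdot 12 = \left(-1409 + \sqrt{-1 + 323}\right) 6 \cdot 8 \cdot 12 = \left(-1409 + \sqrt{322}\right) 48 \cdot 12 = \left(-1409 + \sqrt{322}\right) 576 = -811584 + 576 \sqrt{322}$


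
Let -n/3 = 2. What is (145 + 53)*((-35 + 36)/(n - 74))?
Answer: -99/40 ≈ -2.4750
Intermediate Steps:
n = -6 (n = -3*2 = -6)
(145 + 53)*((-35 + 36)/(n - 74)) = (145 + 53)*((-35 + 36)/(-6 - 74)) = 198*(1/(-80)) = 198*(1*(-1/80)) = 198*(-1/80) = -99/40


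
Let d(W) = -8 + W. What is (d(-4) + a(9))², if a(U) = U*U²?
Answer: 514089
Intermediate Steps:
a(U) = U³
(d(-4) + a(9))² = ((-8 - 4) + 9³)² = (-12 + 729)² = 717² = 514089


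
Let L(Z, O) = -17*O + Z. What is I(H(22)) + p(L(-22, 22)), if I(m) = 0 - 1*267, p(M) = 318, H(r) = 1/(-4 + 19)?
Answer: 51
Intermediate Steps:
L(Z, O) = Z - 17*O
H(r) = 1/15
I(m) = -267 (I(m) = 0 - 267 = -267)
I(H(22)) + p(L(-22, 22)) = -267 + 318 = 51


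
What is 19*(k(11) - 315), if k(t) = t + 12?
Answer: -5548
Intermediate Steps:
k(t) = 12 + t
19*(k(11) - 315) = 19*((12 + 11) - 315) = 19*(23 - 315) = 19*(-292) = -5548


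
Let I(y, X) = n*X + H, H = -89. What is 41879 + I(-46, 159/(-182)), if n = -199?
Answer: 7637421/182 ≈ 41964.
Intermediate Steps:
I(y, X) = -89 - 199*X (I(y, X) = -199*X - 89 = -89 - 199*X)
41879 + I(-46, 159/(-182)) = 41879 + (-89 - 31641/(-182)) = 41879 + (-89 - 31641*(-1)/182) = 41879 + (-89 - 199*(-159/182)) = 41879 + (-89 + 31641/182) = 41879 + 15443/182 = 7637421/182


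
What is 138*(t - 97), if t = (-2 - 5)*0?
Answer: -13386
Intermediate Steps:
t = 0 (t = -7*0 = 0)
138*(t - 97) = 138*(0 - 97) = 138*(-97) = -13386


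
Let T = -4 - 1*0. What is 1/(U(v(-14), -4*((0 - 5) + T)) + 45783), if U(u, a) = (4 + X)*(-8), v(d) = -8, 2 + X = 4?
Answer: 1/45735 ≈ 2.1865e-5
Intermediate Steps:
X = 2 (X = -2 + 4 = 2)
T = -4 (T = -4 + 0 = -4)
U(u, a) = -48 (U(u, a) = (4 + 2)*(-8) = 6*(-8) = -48)
1/(U(v(-14), -4*((0 - 5) + T)) + 45783) = 1/(-48 + 45783) = 1/45735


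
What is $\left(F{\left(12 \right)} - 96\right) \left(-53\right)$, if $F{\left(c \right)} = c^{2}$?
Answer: $-2544$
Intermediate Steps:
$\left(F{\left(12 \right)} - 96\right) \left(-53\right) = \left(12^{2} - 96\right) \left(-53\right) = \left(144 - 96\right) \left(-53\right) = 48 \left(-53\right) = -2544$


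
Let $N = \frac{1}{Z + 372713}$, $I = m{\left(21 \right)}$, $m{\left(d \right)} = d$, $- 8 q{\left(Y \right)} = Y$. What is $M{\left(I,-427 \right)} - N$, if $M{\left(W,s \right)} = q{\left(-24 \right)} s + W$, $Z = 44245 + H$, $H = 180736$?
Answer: $- \frac{753094441}{597694} \approx -1260.0$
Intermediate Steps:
$q{\left(Y \right)} = - \frac{Y}{8}$
$Z = 224981$ ($Z = 44245 + 180736 = 224981$)
$I = 21$
$M{\left(W,s \right)} = W + 3 s$ ($M{\left(W,s \right)} = \left(- \frac{1}{8}\right) \left(-24\right) s + W = 3 s + W = W + 3 s$)
$N = \frac{1}{597694}$ ($N = \frac{1}{224981 + 372713} = \frac{1}{597694} \approx 1.6731 \cdot 10^{-6}$)
$M{\left(I,-427 \right)} - N = \left(21 + 3 \left(-427\right)\right) - \frac{1}{597694} = \left(21 - 1281\right) - \frac{1}{597694} = -1260 - \frac{1}{597694} = - \frac{753094441}{597694}$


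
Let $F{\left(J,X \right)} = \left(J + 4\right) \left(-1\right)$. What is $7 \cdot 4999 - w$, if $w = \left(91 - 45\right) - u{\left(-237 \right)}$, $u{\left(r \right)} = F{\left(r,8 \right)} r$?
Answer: $-20274$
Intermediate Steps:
$F{\left(J,X \right)} = -4 - J$ ($F{\left(J,X \right)} = \left(4 + J\right) \left(-1\right) = -4 - J$)
$u{\left(r \right)} = r \left(-4 - r\right)$ ($u{\left(r \right)} = \left(-4 - r\right) r = r \left(-4 - r\right)$)
$w = 55267$ ($w = \left(91 - 45\right) - \left(-1\right) \left(-237\right) \left(4 - 237\right) = \left(91 - 45\right) - \left(-1\right) \left(-237\right) \left(-233\right) = 46 - -55221 = 46 + 55221 = 55267$)
$7 \cdot 4999 - w = 7 \cdot 4999 - 55267 = 34993 - 55267 = -20274$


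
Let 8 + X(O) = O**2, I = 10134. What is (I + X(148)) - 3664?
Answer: 28366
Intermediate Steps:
X(O) = -8 + O**2
(I + X(148)) - 3664 = (10134 + (-8 + 148**2)) - 3664 = (10134 + (-8 + 21904)) - 3664 = (10134 + 21896) - 3664 = 32030 - 3664 = 28366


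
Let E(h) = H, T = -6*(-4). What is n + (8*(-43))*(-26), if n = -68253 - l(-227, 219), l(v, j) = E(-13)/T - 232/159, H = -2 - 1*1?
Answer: -75439033/1272 ≈ -59307.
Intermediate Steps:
T = 24
H = -3 (H = -2 - 1 = -3)
E(h) = -3
l(v, j) = -2015/1272 (l(v, j) = -3/24 - 232/159 = -3*1/24 - 232*1/159 = -1/8 - 232/159 = -2015/1272)
n = -86815801/1272 (n = -68253 - 1*(-2015/1272) = -68253 + 2015/1272 = -86815801/1272 ≈ -68251.)
n + (8*(-43))*(-26) = -86815801/1272 + (8*(-43))*(-26) = -86815801/1272 - 344*(-26) = -86815801/1272 + 8944 = -75439033/1272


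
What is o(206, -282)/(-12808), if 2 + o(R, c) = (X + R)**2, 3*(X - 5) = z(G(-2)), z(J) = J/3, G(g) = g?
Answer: -3598447/1037448 ≈ -3.4686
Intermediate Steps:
z(J) = J/3 (z(J) = J*(1/3) = J/3)
X = 43/9 (X = 5 + ((1/3)*(-2))/3 = 5 + (1/3)*(-2/3) = 5 - 2/9 = 43/9 ≈ 4.7778)
o(R, c) = -2 + (43/9 + R)**2
o(206, -282)/(-12808) = (-2 + (43 + 9*206)**2/81)/(-12808) = (-2 + (43 + 1854)**2/81)*(-1/12808) = (-2 + (1/81)*1897**2)*(-1/12808) = (-2 + (1/81)*3598609)*(-1/12808) = (-2 + 3598609/81)*(-1/12808) = (3598447/81)*(-1/12808) = -3598447/1037448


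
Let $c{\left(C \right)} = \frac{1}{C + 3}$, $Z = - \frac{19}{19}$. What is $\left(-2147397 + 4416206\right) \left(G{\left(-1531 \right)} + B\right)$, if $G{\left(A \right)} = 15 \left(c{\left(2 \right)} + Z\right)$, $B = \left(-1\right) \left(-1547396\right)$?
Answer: $3510718745656$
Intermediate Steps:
$Z = -1$ ($Z = \left(-19\right) \frac{1}{19} = -1$)
$c{\left(C \right)} = \frac{1}{3 + C}$
$B = 1547396$
$G{\left(A \right)} = -12$ ($G{\left(A \right)} = 15 \left(\frac{1}{3 + 2} - 1\right) = 15 \left(\frac{1}{5} - 1\right) = 15 \left(- \frac{4}{5}\right) = -12$)
$\left(-2147397 + 4416206\right) \left(G{\left(-1531 \right)} + B\right) = \left(-2147397 + 4416206\right) \left(-12 + 1547396\right) = 2268809 \cdot 1547384 = 3510718745656$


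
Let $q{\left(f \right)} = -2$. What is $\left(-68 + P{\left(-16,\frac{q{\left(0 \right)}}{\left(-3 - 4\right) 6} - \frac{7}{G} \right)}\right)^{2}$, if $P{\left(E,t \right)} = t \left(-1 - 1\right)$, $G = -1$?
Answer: $\frac{2972176}{441} \approx 6739.6$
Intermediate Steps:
$P{\left(E,t \right)} = - 2 t$ ($P{\left(E,t \right)} = t \left(-2\right) = - 2 t$)
$\left(-68 + P{\left(-16,\frac{q{\left(0 \right)}}{\left(-3 - 4\right) 6} - \frac{7}{G} \right)}\right)^{2} = \left(-68 - 2 \left(- \frac{2}{\left(-3 - 4\right) 6} - \frac{7}{-1}\right)\right)^{2} = \left(-68 - 2 \left(- \frac{2}{\left(-7\right) 6} - -7\right)\right)^{2} = \left(-68 - 2 \left(- \frac{2}{-42} + 7\right)\right)^{2} = \left(-68 - 2 \left(\left(-2\right) \left(- \frac{1}{42}\right) + 7\right)\right)^{2} = \left(-68 - 2 \left(\frac{1}{21} + 7\right)\right)^{2} = \left(-68 - \frac{296}{21}\right)^{2} = \left(- \frac{1724}{21}\right)^{2} = \frac{2972176}{441}$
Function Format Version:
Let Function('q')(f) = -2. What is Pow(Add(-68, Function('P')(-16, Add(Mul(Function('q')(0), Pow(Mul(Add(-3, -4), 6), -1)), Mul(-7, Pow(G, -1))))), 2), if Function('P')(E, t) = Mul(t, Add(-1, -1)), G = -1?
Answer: Rational(2972176, 441) ≈ 6739.6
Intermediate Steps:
Function('P')(E, t) = Mul(-2, t) (Function('P')(E, t) = Mul(t, -2) = Mul(-2, t))
Pow(Add(-68, Function('P')(-16, Add(Mul(Function('q')(0), Pow(Mul(Add(-3, -4), 6), -1)), Mul(-7, Pow(G, -1))))), 2) = Pow(Add(-68, Mul(-2, Add(Mul(-2, Pow(Mul(Add(-3, -4), 6), -1)), Mul(-7, Pow(-1, -1))))), 2) = Pow(Add(-68, Mul(-2, Add(Mul(-2, Pow(Mul(-7, 6), -1)), Mul(-7, -1)))), 2) = Pow(Add(-68, Mul(-2, Add(Mul(-2, Pow(-42, -1)), 7))), 2) = Pow(Add(-68, Mul(-2, Add(Mul(-2, Rational(-1, 42)), 7))), 2) = Pow(Add(-68, Mul(-2, Add(Rational(1, 21), 7))), 2) = Pow(Add(-68, Mul(-2, Rational(148, 21))), 2) = Pow(Add(-68, Rational(-296, 21)), 2) = Pow(Rational(-1724, 21), 2) = Rational(2972176, 441)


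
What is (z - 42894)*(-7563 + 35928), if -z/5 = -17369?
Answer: 1246670115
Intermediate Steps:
z = 86845 (z = -5*(-17369) = 86845)
(z - 42894)*(-7563 + 35928) = (86845 - 42894)*(-7563 + 35928) = 43951*28365 = 1246670115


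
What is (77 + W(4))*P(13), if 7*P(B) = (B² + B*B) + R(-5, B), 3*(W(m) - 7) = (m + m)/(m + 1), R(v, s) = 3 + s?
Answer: 149624/35 ≈ 4275.0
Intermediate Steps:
W(m) = 7 + 2*m/(3*(1 + m)) (W(m) = 7 + ((m + m)/(m + 1))/3 = 7 + ((2*m)/(1 + m))/3 = 7 + (2*m/(1 + m))/3 = 7 + 2*m/(3*(1 + m)))
P(B) = 3/7 + B/7 + 2*B²/7 (P(B) = ((B² + B*B) + (3 + B))/7 = ((B² + B²) + (3 + B))/7 = (2*B² + (3 + B))/7 = (3 + B + 2*B²)/7 = 3/7 + B/7 + 2*B²/7)
(77 + W(4))*P(13) = (77 + (21 + 23*4)/(3*(1 + 4)))*(3/7 + (⅐)*13 + (2/7)*13²) = (77 + (⅓)*(21 + 92)/5)*(3/7 + 13/7 + (2/7)*169) = (77 + (⅓)*(⅕)*113)*(3/7 + 13/7 + 338/7) = (77 + 113/15)*(354/7) = (1268/15)*(354/7) = 149624/35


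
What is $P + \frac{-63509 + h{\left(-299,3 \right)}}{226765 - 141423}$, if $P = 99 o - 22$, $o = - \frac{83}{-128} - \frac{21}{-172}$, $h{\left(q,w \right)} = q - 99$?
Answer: $\frac{12572985277}{234861184} \approx 53.534$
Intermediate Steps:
$h{\left(q,w \right)} = -99 + q$ ($h{\left(q,w \right)} = q - 99 = -99 + q$)
$o = \frac{4241}{5504}$ ($o = \left(-83\right) \left(- \frac{1}{128}\right) - - \frac{21}{172} = \frac{83}{128} + \frac{21}{172} = \frac{4241}{5504} \approx 0.77053$)
$P = \frac{298771}{5504}$ ($P = 99 \cdot \frac{4241}{5504} - 22 = \frac{419859}{5504} - 22 = \frac{298771}{5504} \approx 54.283$)
$P + \frac{-63509 + h{\left(-299,3 \right)}}{226765 - 141423} = \frac{298771}{5504} + \frac{-63509 - 398}{226765 - 141423} = \frac{298771}{5504} + \frac{-63509 - 398}{85342} = \frac{298771}{5504} - \frac{63907}{85342} = \frac{12572985277}{234861184}$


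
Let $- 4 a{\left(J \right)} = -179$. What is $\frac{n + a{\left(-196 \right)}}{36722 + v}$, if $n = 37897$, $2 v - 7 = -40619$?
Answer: $\frac{5621}{2432} \approx 2.3113$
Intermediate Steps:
$v = -20306$ ($v = \frac{7}{2} + \frac{1}{2} \left(-40619\right) = \frac{7}{2} - \frac{40619}{2} = -20306$)
$a{\left(J \right)} = \frac{179}{4}$ ($a{\left(J \right)} = \left(- \frac{1}{4}\right) \left(-179\right) = \frac{179}{4}$)
$\frac{n + a{\left(-196 \right)}}{36722 + v} = \frac{37897 + \frac{179}{4}}{36722 - 20306} = \frac{151767}{4 \cdot 16416} = \frac{151767}{4} \cdot \frac{1}{16416} = \frac{5621}{2432}$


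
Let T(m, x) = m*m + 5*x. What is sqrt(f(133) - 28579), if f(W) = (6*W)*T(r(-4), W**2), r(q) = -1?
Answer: sqrt(70551329) ≈ 8399.5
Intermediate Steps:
T(m, x) = m**2 + 5*x
f(W) = 6*W*(1 + 5*W**2) (f(W) = (6*W)*((-1)**2 + 5*W**2) = (6*W)*(1 + 5*W**2) = 6*W*(1 + 5*W**2))
sqrt(f(133) - 28579) = sqrt((6*133 + 30*133**3) - 28579) = sqrt((798 + 30*2352637) - 28579) = sqrt((798 + 70579110) - 28579) = sqrt(70579908 - 28579) = sqrt(70551329)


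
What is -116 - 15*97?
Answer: -1571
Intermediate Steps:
-116 - 15*97 = -116 - 1455 = -1571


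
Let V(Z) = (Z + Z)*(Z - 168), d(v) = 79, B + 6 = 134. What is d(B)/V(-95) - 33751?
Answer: -1686537391/49970 ≈ -33751.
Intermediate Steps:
B = 128 (B = -6 + 134 = 128)
V(Z) = 2*Z*(-168 + Z) (V(Z) = (2*Z)*(-168 + Z) = 2*Z*(-168 + Z))
d(B)/V(-95) - 33751 = 79/((2*(-95)*(-168 - 95))) - 33751 = 79/((2*(-95)*(-263))) - 33751 = 79/49970 - 33751 = -1686537391/49970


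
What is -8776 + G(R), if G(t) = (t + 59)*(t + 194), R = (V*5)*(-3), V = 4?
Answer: -8910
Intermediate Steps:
R = -60 (R = (4*5)*(-3) = 20*(-3) = -60)
G(t) = (59 + t)*(194 + t)
-8776 + G(R) = -8776 + (11446 + (-60)² + 253*(-60)) = -8776 + (11446 + 3600 - 15180) = -8776 - 134 = -8910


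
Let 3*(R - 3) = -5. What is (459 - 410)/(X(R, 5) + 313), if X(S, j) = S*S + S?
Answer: 441/2845 ≈ 0.15501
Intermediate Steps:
R = 4/3 (R = 3 + (1/3)*(-5) = 3 - 5/3 = 4/3 ≈ 1.3333)
X(S, j) = S + S**2 (X(S, j) = S**2 + S = S + S**2)
(459 - 410)/(X(R, 5) + 313) = (459 - 410)/(4*(1 + 4/3)/3 + 313) = 49/((4/3)*(7/3) + 313) = 49/(28/9 + 313) = 49/(2845/9) = 49*(9/2845) = 441/2845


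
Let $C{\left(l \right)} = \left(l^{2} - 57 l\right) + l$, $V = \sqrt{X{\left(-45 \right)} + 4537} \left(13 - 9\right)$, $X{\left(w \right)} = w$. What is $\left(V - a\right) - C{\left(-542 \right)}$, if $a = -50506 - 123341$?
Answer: $-150269 + 8 \sqrt{1123} \approx -1.5 \cdot 10^{5}$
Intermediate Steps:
$V = 8 \sqrt{1123}$ ($V = \sqrt{-45 + 4537} \left(13 - 9\right) = \sqrt{4492} \cdot 4 = 2 \sqrt{1123} \cdot 4 = 8 \sqrt{1123} \approx 268.09$)
$C{\left(l \right)} = l^{2} - 56 l$
$a = -173847$
$\left(V - a\right) - C{\left(-542 \right)} = \left(8 \sqrt{1123} - -173847\right) - - 542 \left(-56 - 542\right) = \left(8 \sqrt{1123} + 173847\right) - \left(-542\right) \left(-598\right) = \left(173847 + 8 \sqrt{1123}\right) - 324116 = -150269 + 8 \sqrt{1123}$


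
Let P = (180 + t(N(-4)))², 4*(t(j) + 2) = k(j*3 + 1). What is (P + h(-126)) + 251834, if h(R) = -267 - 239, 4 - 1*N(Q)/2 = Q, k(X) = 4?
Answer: 283369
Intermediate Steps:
N(Q) = 8 - 2*Q
t(j) = -1 (t(j) = -2 + (¼)*4 = -2 + 1 = -1)
P = 32041 (P = (180 - 1)² = 179² = 32041)
h(R) = -506
(P + h(-126)) + 251834 = (32041 - 506) + 251834 = 31535 + 251834 = 283369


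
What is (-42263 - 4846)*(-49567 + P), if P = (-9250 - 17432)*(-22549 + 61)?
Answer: -28264234005141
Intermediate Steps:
P = 600024816 (P = -26682*(-22488) = 600024816)
(-42263 - 4846)*(-49567 + P) = (-42263 - 4846)*(-49567 + 600024816) = -47109*599975249 = -28264234005141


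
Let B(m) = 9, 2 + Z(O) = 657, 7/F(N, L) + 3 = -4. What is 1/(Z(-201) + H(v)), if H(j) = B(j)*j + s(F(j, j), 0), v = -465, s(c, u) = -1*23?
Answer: -1/3553 ≈ -0.00028145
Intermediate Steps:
F(N, L) = -1 (F(N, L) = 7/(-3 - 4) = 7/(-7) = 7*(-⅐) = -1)
Z(O) = 655 (Z(O) = -2 + 657 = 655)
s(c, u) = -23
H(j) = -23 + 9*j (H(j) = 9*j - 23 = -23 + 9*j)
1/(Z(-201) + H(v)) = 1/(655 + (-23 + 9*(-465))) = 1/(655 + (-23 - 4185)) = 1/(655 - 4208) = 1/(-3553) = -1/3553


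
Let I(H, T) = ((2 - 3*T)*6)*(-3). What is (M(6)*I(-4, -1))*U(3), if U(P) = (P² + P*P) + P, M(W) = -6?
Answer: 11340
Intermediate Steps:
I(H, T) = -36 + 54*T (I(H, T) = (12 - 18*T)*(-3) = -36 + 54*T)
U(P) = P + 2*P² (U(P) = (P² + P²) + P = 2*P² + P = P + 2*P²)
(M(6)*I(-4, -1))*U(3) = (-6*(-36 + 54*(-1)))*(3*(1 + 2*3)) = (-6*(-36 - 54))*(3*(1 + 6)) = (-6*(-90))*(3*7) = 540*21 = 11340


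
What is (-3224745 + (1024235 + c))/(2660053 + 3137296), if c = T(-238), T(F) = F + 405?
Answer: -2200343/5797349 ≈ -0.37954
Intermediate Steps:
T(F) = 405 + F
c = 167 (c = 405 - 238 = 167)
(-3224745 + (1024235 + c))/(2660053 + 3137296) = (-3224745 + (1024235 + 167))/(2660053 + 3137296) = (-3224745 + 1024402)/5797349 = -2200343*1/5797349 = -2200343/5797349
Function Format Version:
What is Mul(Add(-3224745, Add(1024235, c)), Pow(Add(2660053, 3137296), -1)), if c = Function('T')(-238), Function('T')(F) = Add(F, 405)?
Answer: Rational(-2200343, 5797349) ≈ -0.37954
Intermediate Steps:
Function('T')(F) = Add(405, F)
c = 167 (c = Add(405, -238) = 167)
Mul(Add(-3224745, Add(1024235, c)), Pow(Add(2660053, 3137296), -1)) = Mul(Add(-3224745, Add(1024235, 167)), Pow(Add(2660053, 3137296), -1)) = Mul(Add(-3224745, 1024402), Pow(5797349, -1)) = Mul(-2200343, Rational(1, 5797349)) = Rational(-2200343, 5797349)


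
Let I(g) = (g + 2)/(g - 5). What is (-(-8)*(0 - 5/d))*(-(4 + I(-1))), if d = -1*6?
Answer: -230/9 ≈ -25.556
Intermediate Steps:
d = -6
I(g) = (2 + g)/(-5 + g)
(-(-8)*(0 - 5/d))*(-(4 + I(-1))) = (-(-8)*(0 - 5/(-6)))*(-(4 + (2 - 1)/(-5 - 1))) = (-(-8)*(0 - 5*(-⅙)))*(-(4 + 1/(-6))) = (-(-8)*(0 + ⅚))*(-(4 - ⅙*1)) = (-(-8)*5/6)*(-(4 - ⅙)) = (-8*(-⅚))*(-1*23/6) = (20/3)*(-23/6) = -230/9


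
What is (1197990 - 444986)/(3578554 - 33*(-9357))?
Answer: 753004/3887335 ≈ 0.19371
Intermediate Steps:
(1197990 - 444986)/(3578554 - 33*(-9357)) = 753004/(3578554 + 308781) = 753004/3887335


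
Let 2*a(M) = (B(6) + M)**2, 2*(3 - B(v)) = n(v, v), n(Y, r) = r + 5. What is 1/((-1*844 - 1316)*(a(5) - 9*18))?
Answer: 1/343170 ≈ 2.9140e-6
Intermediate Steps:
n(Y, r) = 5 + r
B(v) = 1/2 - v/2 (B(v) = 3 - (5 + v)/2 = 3 + (-5/2 - v/2) = 1/2 - v/2)
a(M) = (-5/2 + M)**2/2 (a(M) = ((1/2 - 1/2*6) + M)**2/2 = ((1/2 - 3) + M)**2/2 = (-5/2 + M)**2/2)
1/((-1*844 - 1316)*(a(5) - 9*18)) = 1/((-1*844 - 1316)*((-5 + 2*5)**2/8 - 9*18)) = 1/((-844 - 1316)*((-5 + 10)**2/8 - 162)) = 1/(-2160*((1/8)*5**2 - 162)) = 1/(-2160*((1/8)*25 - 162)) = 1/(-2160*(25/8 - 162)) = 1/(-2160*(-1271/8)) = 1/343170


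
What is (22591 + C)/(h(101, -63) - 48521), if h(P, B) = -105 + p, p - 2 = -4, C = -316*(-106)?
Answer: -56087/48628 ≈ -1.1534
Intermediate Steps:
C = 33496
p = -2 (p = 2 - 4 = -2)
h(P, B) = -107 (h(P, B) = -105 - 2 = -107)
(22591 + C)/(h(101, -63) - 48521) = (22591 + 33496)/(-107 - 48521) = 56087/(-48628) = 56087*(-1/48628) = -56087/48628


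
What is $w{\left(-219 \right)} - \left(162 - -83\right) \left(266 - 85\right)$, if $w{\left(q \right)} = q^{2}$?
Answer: $3616$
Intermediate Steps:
$w{\left(-219 \right)} - \left(162 - -83\right) \left(266 - 85\right) = \left(-219\right)^{2} - \left(162 - -83\right) \left(266 - 85\right) = 47961 - \left(162 + 83\right) 181 = 47961 - 245 \cdot 181 = 47961 - 44345 = 3616$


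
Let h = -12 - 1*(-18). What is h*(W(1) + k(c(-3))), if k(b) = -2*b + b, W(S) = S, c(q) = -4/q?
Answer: -2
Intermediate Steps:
k(b) = -b
h = 6 (h = -12 + 18 = 6)
h*(W(1) + k(c(-3))) = 6*(1 - (-4)/(-3)) = 6*(1 - (-4)*(-1)/3) = 6*(1 - 1*4/3) = 6*(1 - 4/3) = 6*(-1/3) = -2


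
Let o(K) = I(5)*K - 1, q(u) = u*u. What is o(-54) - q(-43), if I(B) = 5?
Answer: -2120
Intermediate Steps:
q(u) = u²
o(K) = -1 + 5*K (o(K) = 5*K - 1 = -1 + 5*K)
o(-54) - q(-43) = (-1 + 5*(-54)) - 1*(-43)² = (-1 - 270) - 1*1849 = -271 - 1849 = -2120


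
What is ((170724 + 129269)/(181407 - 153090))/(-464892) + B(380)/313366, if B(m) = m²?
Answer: 950418832557581/2062629344023812 ≈ 0.46078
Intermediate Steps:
((170724 + 129269)/(181407 - 153090))/(-464892) + B(380)/313366 = ((170724 + 129269)/(181407 - 153090))/(-464892) + 380²/313366 = (299993/28317)*(-1/464892) + 144400*(1/313366) = (299993*(1/28317))*(-1/464892) + 72200/156683 = (299993/28317)*(-1/464892) + 72200/156683 = -299993/13164346764 + 72200/156683 = 950418832557581/2062629344023812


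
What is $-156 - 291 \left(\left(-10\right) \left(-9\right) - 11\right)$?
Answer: $-23145$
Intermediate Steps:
$-156 - 291 \left(\left(-10\right) \left(-9\right) - 11\right) = -156 - 291 \left(90 - 11\right) = -156 - 22989 = -23145$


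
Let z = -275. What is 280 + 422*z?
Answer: -115770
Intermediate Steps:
280 + 422*z = 280 + 422*(-275) = 280 - 116050 = -115770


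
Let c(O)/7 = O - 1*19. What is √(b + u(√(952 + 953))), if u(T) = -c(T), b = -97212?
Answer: √(-97079 - 7*√1905) ≈ 312.06*I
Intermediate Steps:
c(O) = -133 + 7*O (c(O) = 7*(O - 1*19) = 7*(O - 19) = 7*(-19 + O) = -133 + 7*O)
u(T) = 133 - 7*T (u(T) = -(-133 + 7*T) = 133 - 7*T)
√(b + u(√(952 + 953))) = √(-97212 + (133 - 7*√(952 + 953))) = √(-97212 + (133 - 7*√1905)) = √(-97079 - 7*√1905)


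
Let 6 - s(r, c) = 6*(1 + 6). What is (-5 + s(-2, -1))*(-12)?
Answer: 492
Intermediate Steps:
s(r, c) = -36 (s(r, c) = 6 - 6*(1 + 6) = 6 - 6*7 = 6 - 1*42 = 6 - 42 = -36)
(-5 + s(-2, -1))*(-12) = (-5 - 36)*(-12) = -41*(-12) = 492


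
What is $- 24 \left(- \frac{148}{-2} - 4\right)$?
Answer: $-1680$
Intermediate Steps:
$- 24 \left(- \frac{148}{-2} - 4\right) = - 24 \left(\left(-148\right) \left(- \frac{1}{2}\right) - 4\right) = - 24 \left(74 - 4\right) = \left(-24\right) 70 = -1680$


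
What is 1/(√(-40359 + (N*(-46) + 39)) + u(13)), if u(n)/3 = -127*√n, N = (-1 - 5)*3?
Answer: -1/(381*√13 - 6*I*√1097) ≈ -0.00071303 - 0.00010315*I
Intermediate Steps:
N = -18 (N = -6*3 = -18)
u(n) = -381*√n (u(n) = 3*(-127*√n) = -381*√n)
1/(√(-40359 + (N*(-46) + 39)) + u(13)) = 1/(√(-40359 + (-18*(-46) + 39)) - 381*√13) = 1/(√(-40359 + (828 + 39)) - 381*√13) = 1/(√(-40359 + 867) - 381*√13) = 1/(√(-39492) - 381*√13) = 1/(6*I*√1097 - 381*√13) = 1/(-381*√13 + 6*I*√1097)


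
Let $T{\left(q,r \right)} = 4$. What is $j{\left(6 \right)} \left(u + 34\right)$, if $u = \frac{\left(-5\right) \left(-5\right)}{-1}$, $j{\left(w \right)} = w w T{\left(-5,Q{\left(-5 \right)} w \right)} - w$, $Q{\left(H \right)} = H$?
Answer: $1242$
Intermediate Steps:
$j{\left(w \right)} = - w + 4 w^{2}$ ($j{\left(w \right)} = w w 4 - w = w^{2} \cdot 4 - w = 4 w^{2} - w = - w + 4 w^{2}$)
$u = -25$ ($u = 25 \left(-1\right) = -25$)
$j{\left(6 \right)} \left(u + 34\right) = 6 \left(-1 + 4 \cdot 6\right) \left(-25 + 34\right) = 6 \left(-1 + 24\right) 9 = 6 \cdot 23 \cdot 9 = 138 \cdot 9 = 1242$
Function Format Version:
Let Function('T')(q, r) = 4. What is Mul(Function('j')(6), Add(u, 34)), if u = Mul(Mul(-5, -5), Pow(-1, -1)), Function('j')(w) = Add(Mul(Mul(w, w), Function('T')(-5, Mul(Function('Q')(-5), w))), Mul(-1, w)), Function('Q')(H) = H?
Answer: 1242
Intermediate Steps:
Function('j')(w) = Add(Mul(-1, w), Mul(4, Pow(w, 2))) (Function('j')(w) = Add(Mul(Mul(w, w), 4), Mul(-1, w)) = Add(Mul(Pow(w, 2), 4), Mul(-1, w)) = Add(Mul(4, Pow(w, 2)), Mul(-1, w)) = Add(Mul(-1, w), Mul(4, Pow(w, 2))))
u = -25 (u = Mul(25, -1) = -25)
Mul(Function('j')(6), Add(u, 34)) = Mul(Mul(6, Add(-1, Mul(4, 6))), Add(-25, 34)) = Mul(Mul(6, Add(-1, 24)), 9) = Mul(Mul(6, 23), 9) = Mul(138, 9) = 1242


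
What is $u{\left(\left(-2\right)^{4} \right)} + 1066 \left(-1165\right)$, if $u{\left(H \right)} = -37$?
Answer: $-1241927$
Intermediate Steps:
$u{\left(\left(-2\right)^{4} \right)} + 1066 \left(-1165\right) = -37 + 1066 \left(-1165\right) = -37 - 1241890 = -1241927$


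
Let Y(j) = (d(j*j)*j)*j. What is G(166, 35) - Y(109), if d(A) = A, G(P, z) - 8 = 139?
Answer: -141158014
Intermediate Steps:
G(P, z) = 147 (G(P, z) = 8 + 139 = 147)
Y(j) = j**4 (Y(j) = ((j*j)*j)*j = (j**2*j)*j = j**3*j = j**4)
G(166, 35) - Y(109) = 147 - 1*109**4 = 147 - 1*141158161 = 147 - 141158161 = -141158014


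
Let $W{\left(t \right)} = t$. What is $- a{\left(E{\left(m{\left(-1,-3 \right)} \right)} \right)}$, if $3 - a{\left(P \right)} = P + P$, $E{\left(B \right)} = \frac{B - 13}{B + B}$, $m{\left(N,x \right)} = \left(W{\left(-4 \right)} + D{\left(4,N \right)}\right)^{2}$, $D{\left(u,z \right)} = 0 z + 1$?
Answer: $- \frac{31}{9} \approx -3.4444$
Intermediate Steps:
$D{\left(u,z \right)} = 1$ ($D{\left(u,z \right)} = 0 + 1 = 1$)
$m{\left(N,x \right)} = 9$ ($m{\left(N,x \right)} = \left(-4 + 1\right)^{2} = \left(-3\right)^{2} = 9$)
$E{\left(B \right)} = \frac{-13 + B}{2 B}$
$a{\left(P \right)} = 3 - 2 P$ ($a{\left(P \right)} = 3 - \left(P + P\right) = 3 - 2 P$)
$- a{\left(E{\left(m{\left(-1,-3 \right)} \right)} \right)} = - (3 - 2 \frac{-13 + 9}{2 \cdot 9}) = - (3 - 2 \cdot \frac{1}{2} \cdot \frac{1}{9} \left(-4\right)) = - (3 - - \frac{4}{9}) = - (3 + \frac{4}{9}) = \left(-1\right) \frac{31}{9} = - \frac{31}{9}$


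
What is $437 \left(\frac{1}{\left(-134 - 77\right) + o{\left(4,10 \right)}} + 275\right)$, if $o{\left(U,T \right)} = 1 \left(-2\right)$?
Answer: $\frac{25596838}{213} \approx 1.2017 \cdot 10^{5}$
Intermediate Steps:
$o{\left(U,T \right)} = -2$
$437 \left(\frac{1}{\left(-134 - 77\right) + o{\left(4,10 \right)}} + 275\right) = 437 \left(\frac{1}{\left(-134 - 77\right) - 2} + 275\right) = 437 \left(\frac{1}{-211 - 2} + 275\right) = 437 \left(\frac{1}{-213} + 275\right) = 437 \left(- \frac{1}{213} + 275\right) = 437 \cdot \frac{58574}{213} = \frac{25596838}{213}$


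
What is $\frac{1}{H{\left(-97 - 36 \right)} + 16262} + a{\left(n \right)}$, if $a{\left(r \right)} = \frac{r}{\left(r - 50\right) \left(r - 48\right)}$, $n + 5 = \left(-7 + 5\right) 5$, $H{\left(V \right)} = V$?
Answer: $- \frac{15856}{4403217} \approx -0.003601$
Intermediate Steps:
$n = -15$ ($n = -5 + \left(-7 + 5\right) 5 = -5 - 10 = -15$)
$a{\left(r \right)} = \frac{r}{\left(-50 + r\right) \left(-48 + r\right)}$
$\frac{1}{H{\left(-97 - 36 \right)} + 16262} + a{\left(n \right)} = \frac{1}{\left(-97 - 36\right) + 16262} - \frac{15}{2400 + \left(-15\right)^{2} - -1470} = \frac{1}{\left(-97 - 36\right) + 16262} - \frac{15}{2400 + 225 + 1470} = \frac{1}{-133 + 16262} - \frac{15}{4095} = \frac{1}{16129} - \frac{1}{273} = - \frac{15856}{4403217}$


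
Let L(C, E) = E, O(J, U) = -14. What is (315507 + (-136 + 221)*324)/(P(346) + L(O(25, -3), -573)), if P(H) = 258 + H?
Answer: 343047/31 ≈ 11066.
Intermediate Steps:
(315507 + (-136 + 221)*324)/(P(346) + L(O(25, -3), -573)) = (315507 + (-136 + 221)*324)/((258 + 346) - 573) = (315507 + 85*324)/(604 - 573) = (315507 + 27540)/31 = 343047*(1/31) = 343047/31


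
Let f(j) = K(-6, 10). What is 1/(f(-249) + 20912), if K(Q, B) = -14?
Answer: 1/20898 ≈ 4.7851e-5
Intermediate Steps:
f(j) = -14
1/(f(-249) + 20912) = 1/(-14 + 20912) = 1/20898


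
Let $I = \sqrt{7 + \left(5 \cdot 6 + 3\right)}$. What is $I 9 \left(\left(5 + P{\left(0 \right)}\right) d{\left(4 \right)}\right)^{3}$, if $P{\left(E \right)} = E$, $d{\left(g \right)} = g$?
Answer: $144000 \sqrt{10} \approx 4.5537 \cdot 10^{5}$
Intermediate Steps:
$I = 2 \sqrt{10}$ ($I = \sqrt{7 + \left(30 + 3\right)} = \sqrt{7 + 33} = \sqrt{40} = 2 \sqrt{10} \approx 6.3246$)
$I 9 \left(\left(5 + P{\left(0 \right)}\right) d{\left(4 \right)}\right)^{3} = 2 \sqrt{10} \cdot 9 \left(\left(5 + 0\right) 4\right)^{3} = 18 \sqrt{10} \left(5 \cdot 4\right)^{3} = 18 \sqrt{10} \cdot 20^{3} = 18 \sqrt{10} \cdot 8000 = 144000 \sqrt{10}$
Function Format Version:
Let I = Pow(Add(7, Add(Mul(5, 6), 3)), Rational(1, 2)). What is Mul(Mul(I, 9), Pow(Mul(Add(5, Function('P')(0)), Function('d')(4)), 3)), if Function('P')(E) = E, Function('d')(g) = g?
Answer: Mul(144000, Pow(10, Rational(1, 2))) ≈ 4.5537e+5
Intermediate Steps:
I = Mul(2, Pow(10, Rational(1, 2))) (I = Pow(Add(7, Add(30, 3)), Rational(1, 2)) = Pow(Add(7, 33), Rational(1, 2)) = Pow(40, Rational(1, 2)) = Mul(2, Pow(10, Rational(1, 2))) ≈ 6.3246)
Mul(Mul(I, 9), Pow(Mul(Add(5, Function('P')(0)), Function('d')(4)), 3)) = Mul(Mul(Mul(2, Pow(10, Rational(1, 2))), 9), Pow(Mul(Add(5, 0), 4), 3)) = Mul(Mul(18, Pow(10, Rational(1, 2))), Pow(Mul(5, 4), 3)) = Mul(Mul(18, Pow(10, Rational(1, 2))), Pow(20, 3)) = Mul(Mul(18, Pow(10, Rational(1, 2))), 8000) = Mul(144000, Pow(10, Rational(1, 2)))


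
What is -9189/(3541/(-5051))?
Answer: 46413639/3541 ≈ 13108.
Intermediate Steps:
-9189/(3541/(-5051)) = -9189/(3541*(-1/5051)) = -9189/(-3541/5051) = -9189*(-5051/3541) = 46413639/3541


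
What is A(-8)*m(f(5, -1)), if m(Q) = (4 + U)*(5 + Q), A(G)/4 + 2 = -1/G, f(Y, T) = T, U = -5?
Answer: 30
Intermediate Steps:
A(G) = -8 - 4/G (A(G) = -8 + 4*(-1/G) = -8 - 4/G)
m(Q) = -5 - Q (m(Q) = (4 - 5)*(5 + Q) = -(5 + Q) = -5 - Q)
A(-8)*m(f(5, -1)) = (-8 - 4/(-8))*(-5 - 1*(-1)) = (-8 - 4*(-1/8))*(-5 + 1) = (-8 + 1/2)*(-4) = -15/2*(-4) = 30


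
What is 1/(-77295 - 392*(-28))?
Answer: -1/66319 ≈ -1.5079e-5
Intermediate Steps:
1/(-77295 - 392*(-28)) = 1/(-77295 + 10976) = 1/(-66319) = -1/66319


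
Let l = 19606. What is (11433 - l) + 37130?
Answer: 28957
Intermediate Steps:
(11433 - l) + 37130 = (11433 - 1*19606) + 37130 = (11433 - 19606) + 37130 = -8173 + 37130 = 28957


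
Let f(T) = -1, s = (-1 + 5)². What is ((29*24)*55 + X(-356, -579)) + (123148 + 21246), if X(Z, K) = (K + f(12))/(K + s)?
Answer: 102846042/563 ≈ 1.8268e+5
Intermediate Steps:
s = 16 (s = 4² = 16)
X(Z, K) = (-1 + K)/(16 + K) (X(Z, K) = (K - 1)/(K + 16) = (-1 + K)/(16 + K))
((29*24)*55 + X(-356, -579)) + (123148 + 21246) = ((29*24)*55 + (-1 - 579)/(16 - 579)) + (123148 + 21246) = (696*55 - 580/(-563)) + 144394 = (38280 - 1/563*(-580)) + 144394 = (38280 + 580/563) + 144394 = 21552220/563 + 144394 = 102846042/563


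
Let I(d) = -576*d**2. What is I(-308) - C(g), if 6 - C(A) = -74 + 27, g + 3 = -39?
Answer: -54641717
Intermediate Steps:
g = -42 (g = -3 - 39 = -42)
C(A) = 53 (C(A) = 6 - (-74 + 27) = 6 - 1*(-47) = 6 + 47 = 53)
I(-308) - C(g) = -576*(-308)**2 - 1*53 = -576*94864 - 53 = -54641664 - 53 = -54641717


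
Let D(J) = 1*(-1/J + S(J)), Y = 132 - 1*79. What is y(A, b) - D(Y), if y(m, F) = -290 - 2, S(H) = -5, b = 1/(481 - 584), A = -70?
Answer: -15210/53 ≈ -286.98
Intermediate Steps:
b = -1/103 (b = 1/(-103) = -1/103 ≈ -0.0097087)
y(m, F) = -292
Y = 53 (Y = 132 - 79 = 53)
D(J) = -5 - 1/J (D(J) = 1*(-1/J - 5) = 1*(-5 - 1/J) = -5 - 1/J)
y(A, b) - D(Y) = -292 - (-5 - 1/53) = -292 - 1*(-266/53) = -292 + 266/53 = -15210/53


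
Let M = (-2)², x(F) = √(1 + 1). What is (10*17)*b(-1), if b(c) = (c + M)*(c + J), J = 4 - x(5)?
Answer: 1530 - 510*√2 ≈ 808.75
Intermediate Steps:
x(F) = √2
M = 4
J = 4 - √2 ≈ 2.5858
b(c) = (4 + c)*(4 + c - √2) (b(c) = (c + 4)*(c + (4 - √2)) = (4 + c)*(4 + c - √2))
(10*17)*b(-1) = (10*17)*(16 + (-1)² - 4*√2 + 8*(-1) - 1*(-1)*√2) = 170*(16 + 1 - 4*√2 - 8 + √2) = 170*(9 - 3*√2) = 1530 - 510*√2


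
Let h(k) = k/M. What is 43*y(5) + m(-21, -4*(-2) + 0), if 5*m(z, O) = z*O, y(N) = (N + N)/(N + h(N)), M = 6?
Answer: 1404/35 ≈ 40.114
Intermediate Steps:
h(k) = k/6
y(N) = 12/7 (y(N) = (N + N)/(N + N/6) = (2*N)/((7*N/6)) = (2*N)*(6/(7*N)) = 12/7)
m(z, O) = O*z/5 (m(z, O) = (z*O)/5 = (O*z)/5 = O*z/5)
43*y(5) + m(-21, -4*(-2) + 0) = 43*(12/7) + (⅕)*(-4*(-2) + 0)*(-21) = 516/7 + (⅕)*(8 + 0)*(-21) = 516/7 + (⅕)*8*(-21) = 516/7 - 168/5 = 1404/35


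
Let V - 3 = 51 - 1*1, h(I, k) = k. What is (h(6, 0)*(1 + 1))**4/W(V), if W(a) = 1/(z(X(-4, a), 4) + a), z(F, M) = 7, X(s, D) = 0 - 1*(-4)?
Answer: 0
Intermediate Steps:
X(s, D) = 4 (X(s, D) = 0 + 4 = 4)
V = 53 (V = 3 + (51 - 1*1) = 3 + (51 - 1) = 3 + 50 = 53)
W(a) = 1/(7 + a)
(h(6, 0)*(1 + 1))**4/W(V) = (0*(1 + 1))**4/(1/(7 + 53)) = (0*2)**4/(1/60) = 0**4/(1/60) = 0*60 = 0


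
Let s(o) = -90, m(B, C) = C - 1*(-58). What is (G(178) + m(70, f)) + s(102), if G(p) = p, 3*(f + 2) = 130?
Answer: 562/3 ≈ 187.33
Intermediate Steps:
f = 124/3 (f = -2 + (⅓)*130 = -2 + 130/3 = 124/3 ≈ 41.333)
m(B, C) = 58 + C (m(B, C) = C + 58 = 58 + C)
(G(178) + m(70, f)) + s(102) = (178 + (58 + 124/3)) - 90 = (178 + 298/3) - 90 = 832/3 - 90 = 562/3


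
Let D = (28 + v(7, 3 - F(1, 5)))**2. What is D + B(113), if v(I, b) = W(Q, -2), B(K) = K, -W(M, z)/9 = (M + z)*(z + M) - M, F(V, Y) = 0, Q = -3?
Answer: 50289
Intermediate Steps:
W(M, z) = -9*(M + z)**2 + 9*M (W(M, z) = -9*((M + z)*(z + M) - M) = -9*((M + z)*(M + z) - M) = -9*((M + z)**2 - M) = -9*(M + z)**2 + 9*M)
v(I, b) = -252 (v(I, b) = -9*(-3 - 2)**2 + 9*(-3) = -9*(-5)**2 - 27 = -9*25 - 27 = -225 - 27 = -252)
D = 50176 (D = (28 - 252)**2 = (-224)**2 = 50176)
D + B(113) = 50176 + 113 = 50289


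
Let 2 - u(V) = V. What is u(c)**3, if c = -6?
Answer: 512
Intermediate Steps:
u(V) = 2 - V
u(c)**3 = (2 - 1*(-6))**3 = (2 + 6)**3 = 8**3 = 512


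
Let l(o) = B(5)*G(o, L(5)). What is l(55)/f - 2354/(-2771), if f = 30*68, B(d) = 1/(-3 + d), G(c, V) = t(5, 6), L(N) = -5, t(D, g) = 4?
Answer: 141403/166260 ≈ 0.85049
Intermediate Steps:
G(c, V) = 4
f = 2040
l(o) = 2 (l(o) = 4/(-3 + 5) = 4/2 = (1/2)*4 = 2)
l(55)/f - 2354/(-2771) = 2/2040 - 2354/(-2771) = 2*(1/2040) - 2354*(-1/2771) = 1/1020 + 2354/2771 = 141403/166260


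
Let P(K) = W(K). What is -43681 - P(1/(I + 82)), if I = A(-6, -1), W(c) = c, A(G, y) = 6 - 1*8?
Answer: -3494481/80 ≈ -43681.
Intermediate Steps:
A(G, y) = -2 (A(G, y) = 6 - 8 = -2)
I = -2
P(K) = K
-43681 - P(1/(I + 82)) = -43681 - 1/(-2 + 82) = -43681 - 1/80 = -3494481/80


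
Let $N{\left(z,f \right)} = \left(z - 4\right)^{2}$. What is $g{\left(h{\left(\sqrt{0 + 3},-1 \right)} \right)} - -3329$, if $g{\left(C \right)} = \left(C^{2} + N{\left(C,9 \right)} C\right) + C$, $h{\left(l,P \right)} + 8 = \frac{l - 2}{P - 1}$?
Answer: $2503 - \frac{1051 \sqrt{3}}{8} \approx 2275.5$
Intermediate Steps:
$N{\left(z,f \right)} = \left(-4 + z\right)^{2}$
$h{\left(l,P \right)} = -8 + \frac{-2 + l}{-1 + P}$ ($h{\left(l,P \right)} = -8 + \frac{l - 2}{P - 1} = -8 + \frac{-2 + l}{-1 + P}$)
$g{\left(C \right)} = C + C^{2} + C \left(-4 + C\right)^{2}$ ($g{\left(C \right)} = \left(C^{2} + \left(-4 + C\right)^{2} C\right) + C = \left(C^{2} + C \left(-4 + C\right)^{2}\right) + C = C + C^{2} + C \left(-4 + C\right)^{2}$)
$g{\left(h{\left(\sqrt{0 + 3},-1 \right)} \right)} - -3329 = \frac{6 + \sqrt{0 + 3} - -8}{-1 - 1} \left(1 + \frac{6 + \sqrt{0 + 3} - -8}{-1 - 1} + \left(-4 + \frac{6 + \sqrt{0 + 3} - -8}{-1 - 1}\right)^{2}\right) - -3329 = \frac{6 + \sqrt{3} + 8}{-2} \left(1 + \frac{6 + \sqrt{3} + 8}{-2} + \left(-4 + \frac{6 + \sqrt{3} + 8}{-2}\right)^{2}\right) + 3329 = - \frac{14 + \sqrt{3}}{2} \left(1 - \frac{14 + \sqrt{3}}{2} + \left(-4 - \frac{14 + \sqrt{3}}{2}\right)^{2}\right) + 3329 = \left(-7 - \frac{\sqrt{3}}{2}\right) \left(1 - \left(7 + \frac{\sqrt{3}}{2}\right) + \left(-4 - \left(7 + \frac{\sqrt{3}}{2}\right)\right)^{2}\right) + 3329 = \left(-7 - \frac{\sqrt{3}}{2}\right) \left(1 - \left(7 + \frac{\sqrt{3}}{2}\right) + \left(-11 - \frac{\sqrt{3}}{2}\right)^{2}\right) + 3329 = \left(-7 - \frac{\sqrt{3}}{2}\right) \left(-6 + \left(-11 - \frac{\sqrt{3}}{2}\right)^{2} - \frac{\sqrt{3}}{2}\right) + 3329 = 3329 + \left(-7 - \frac{\sqrt{3}}{2}\right) \left(-6 + \left(-11 - \frac{\sqrt{3}}{2}\right)^{2} - \frac{\sqrt{3}}{2}\right)$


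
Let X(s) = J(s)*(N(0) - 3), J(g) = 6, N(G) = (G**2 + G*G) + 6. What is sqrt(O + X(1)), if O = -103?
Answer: I*sqrt(85) ≈ 9.2195*I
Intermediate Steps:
N(G) = 6 + 2*G**2 (N(G) = (G**2 + G**2) + 6 = 2*G**2 + 6 = 6 + 2*G**2)
X(s) = 18 (X(s) = 6*((6 + 2*0**2) - 3) = 6*((6 + 2*0) - 3) = 6*((6 + 0) - 3) = 6*(6 - 3) = 6*3 = 18)
sqrt(O + X(1)) = sqrt(-103 + 18) = sqrt(-85) = I*sqrt(85)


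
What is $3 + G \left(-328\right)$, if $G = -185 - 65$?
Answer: $82003$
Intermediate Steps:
$G = -250$ ($G = -185 - 65 = -250$)
$3 + G \left(-328\right) = 3 - -82000 = 3 + 82000 = 82003$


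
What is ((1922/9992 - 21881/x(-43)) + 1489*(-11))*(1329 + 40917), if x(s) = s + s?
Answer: -73169390804373/107414 ≈ -6.8119e+8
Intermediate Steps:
x(s) = 2*s
((1922/9992 - 21881/x(-43)) + 1489*(-11))*(1329 + 40917) = ((1922/9992 - 21881/(2*(-43))) + 1489*(-11))*(1329 + 40917) = ((1922*(1/9992) - 21881/(-86)) - 16379)*42246 = ((961/4996 - 21881*(-1/86)) - 16379)*42246 = ((961/4996 + 21881/86) - 16379)*42246 = (54700061/214828 - 16379)*42246 = -3463967751/214828*42246 = -73169390804373/107414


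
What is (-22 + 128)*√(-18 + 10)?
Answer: 212*I*√2 ≈ 299.81*I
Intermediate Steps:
(-22 + 128)*√(-18 + 10) = 106*√(-8) = 106*(2*I*√2) = 212*I*√2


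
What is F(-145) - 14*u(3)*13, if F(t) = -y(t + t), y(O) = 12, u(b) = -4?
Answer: 716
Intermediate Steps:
F(t) = -12 (F(t) = -1*12 = -12)
F(-145) - 14*u(3)*13 = -12 - 14*(-4)*13 = -12 + 56*13 = -12 + 728 = 716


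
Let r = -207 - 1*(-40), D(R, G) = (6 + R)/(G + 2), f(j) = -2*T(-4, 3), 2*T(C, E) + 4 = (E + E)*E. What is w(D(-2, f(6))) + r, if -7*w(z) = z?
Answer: -3506/21 ≈ -166.95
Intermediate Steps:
T(C, E) = -2 + E² (T(C, E) = -2 + ((E + E)*E)/2 = -2 + ((2*E)*E)/2 = -2 + (2*E²)/2 = -2 + E²)
f(j) = -14 (f(j) = -2*(-2 + 3²) = -2*(-2 + 9) = -2*7 = -14)
D(R, G) = (6 + R)/(2 + G)
r = -167 (r = -207 + 40 = -167)
w(z) = -z/7
w(D(-2, f(6))) + r = -(6 - 2)/(7*(2 - 14)) - 167 = -4/(7*(-12)) - 167 = -(-1)*4/84 - 167 = -⅐*(-⅓) - 167 = 1/21 - 167 = -3506/21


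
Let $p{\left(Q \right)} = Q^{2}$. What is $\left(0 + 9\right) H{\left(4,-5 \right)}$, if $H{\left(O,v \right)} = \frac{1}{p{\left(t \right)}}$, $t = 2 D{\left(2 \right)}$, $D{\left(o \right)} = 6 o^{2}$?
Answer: $\frac{1}{256} \approx 0.0039063$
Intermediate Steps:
$t = 48$ ($t = 2 \cdot 6 \cdot 2^{2} = 2 \cdot 6 \cdot 4 = 2 \cdot 24 = 48$)
$H{\left(O,v \right)} = \frac{1}{2304}$ ($H{\left(O,v \right)} = \frac{1}{48^{2}} = \frac{1}{2304}$)
$\left(0 + 9\right) H{\left(4,-5 \right)} = \left(0 + 9\right) \frac{1}{2304} = 9 \cdot \frac{1}{2304} = \frac{1}{256}$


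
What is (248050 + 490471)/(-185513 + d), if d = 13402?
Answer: -738521/172111 ≈ -4.2910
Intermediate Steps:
(248050 + 490471)/(-185513 + d) = (248050 + 490471)/(-185513 + 13402) = 738521/(-172111) = 738521*(-1/172111) = -738521/172111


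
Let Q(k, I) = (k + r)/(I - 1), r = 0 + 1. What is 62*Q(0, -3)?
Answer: -31/2 ≈ -15.500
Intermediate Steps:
r = 1
Q(k, I) = (1 + k)/(-1 + I) (Q(k, I) = (k + 1)/(I - 1) = (1 + k)/(-1 + I))
62*Q(0, -3) = 62*((1 + 0)/(-1 - 3)) = 62*(1/(-4)) = 62*(-1/4*1) = 62*(-1/4) = -31/2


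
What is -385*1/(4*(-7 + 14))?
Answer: -55/4 ≈ -13.750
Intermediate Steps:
-385*1/(4*(-7 + 14)) = -385/(7*4) = -385/28 = -385*1/28 = -55/4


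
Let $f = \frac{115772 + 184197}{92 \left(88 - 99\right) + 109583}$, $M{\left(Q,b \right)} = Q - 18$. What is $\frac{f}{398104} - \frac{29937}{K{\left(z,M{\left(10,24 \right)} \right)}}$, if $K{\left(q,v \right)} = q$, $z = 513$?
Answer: $- \frac{431317769008237}{7391055944664} \approx -58.357$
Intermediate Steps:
$M{\left(Q,b \right)} = -18 + Q$
$f = \frac{299969}{108571}$ ($f = \frac{299969}{92 \left(-11\right) + 109583} = \frac{299969}{-1012 + 109583} = \frac{299969}{108571} \approx 2.7629$)
$\frac{f}{398104} - \frac{29937}{K{\left(z,M{\left(10,24 \right)} \right)}} = \frac{299969}{108571 \cdot 398104} - \frac{29937}{513} = \frac{299969}{108571} \cdot \frac{1}{398104} - \frac{9979}{171} = \frac{299969}{43222549384} - \frac{9979}{171} = - \frac{431317769008237}{7391055944664}$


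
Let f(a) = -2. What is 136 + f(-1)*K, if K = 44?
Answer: 48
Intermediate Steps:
136 + f(-1)*K = 136 - 2*44 = 136 - 88 = 48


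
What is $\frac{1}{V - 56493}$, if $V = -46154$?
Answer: $- \frac{1}{102647} \approx -9.7421 \cdot 10^{-6}$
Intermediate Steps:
$\frac{1}{V - 56493} = \frac{1}{-46154 - 56493} = \frac{1}{-102647} = - \frac{1}{102647}$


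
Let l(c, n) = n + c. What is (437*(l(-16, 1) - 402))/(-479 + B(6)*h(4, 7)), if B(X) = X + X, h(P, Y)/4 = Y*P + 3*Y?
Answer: -182229/1873 ≈ -97.293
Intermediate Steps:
l(c, n) = c + n
h(P, Y) = 12*Y + 4*P*Y (h(P, Y) = 4*(Y*P + 3*Y) = 4*(P*Y + 3*Y) = 4*(3*Y + P*Y) = 12*Y + 4*P*Y)
B(X) = 2*X
(437*(l(-16, 1) - 402))/(-479 + B(6)*h(4, 7)) = (437*((-16 + 1) - 402))/(-479 + (2*6)*(4*7*(3 + 4))) = (437*(-15 - 402))/(-479 + 12*(4*7*7)) = (437*(-417))/(-479 + 12*196) = -182229/(-479 + 2352) = -182229/1873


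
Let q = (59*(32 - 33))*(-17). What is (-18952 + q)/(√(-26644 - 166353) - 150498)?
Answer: 2701288602/22649841001 + 17949*I*√192997/22649841001 ≈ 0.11926 + 0.00034814*I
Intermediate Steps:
q = 1003 (q = (59*(-1))*(-17) = -59*(-17) = 1003)
(-18952 + q)/(√(-26644 - 166353) - 150498) = (-18952 + 1003)/(√(-26644 - 166353) - 150498) = -17949/(√(-192997) - 150498) = -17949/(I*√192997 - 150498) = -17949/(-150498 + I*√192997)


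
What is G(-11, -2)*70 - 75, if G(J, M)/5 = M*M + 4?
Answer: 2725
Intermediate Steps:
G(J, M) = 20 + 5*M**2 (G(J, M) = 5*(M*M + 4) = 5*(M**2 + 4) = 5*(4 + M**2) = 20 + 5*M**2)
G(-11, -2)*70 - 75 = (20 + 5*(-2)**2)*70 - 75 = (20 + 5*4)*70 - 75 = (20 + 20)*70 - 75 = 40*70 - 75 = 2800 - 75 = 2725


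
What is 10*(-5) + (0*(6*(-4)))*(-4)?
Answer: -50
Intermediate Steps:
10*(-5) + (0*(6*(-4)))*(-4) = -50 + (0*(-24))*(-4) = -50 + 0*(-4) = -50 + 0 = -50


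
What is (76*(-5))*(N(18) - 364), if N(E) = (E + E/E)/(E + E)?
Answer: 1243075/9 ≈ 1.3812e+5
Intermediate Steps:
N(E) = (1 + E)/(2*E) (N(E) = (E + 1)/((2*E)) = (1 + E)*(1/(2*E)) = (1 + E)/(2*E))
(76*(-5))*(N(18) - 364) = (76*(-5))*((1/2)*(1 + 18)/18 - 364) = -380*((1/2)*(1/18)*19 - 364) = -380*(19/36 - 364) = -380*(-13085/36) = 1243075/9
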